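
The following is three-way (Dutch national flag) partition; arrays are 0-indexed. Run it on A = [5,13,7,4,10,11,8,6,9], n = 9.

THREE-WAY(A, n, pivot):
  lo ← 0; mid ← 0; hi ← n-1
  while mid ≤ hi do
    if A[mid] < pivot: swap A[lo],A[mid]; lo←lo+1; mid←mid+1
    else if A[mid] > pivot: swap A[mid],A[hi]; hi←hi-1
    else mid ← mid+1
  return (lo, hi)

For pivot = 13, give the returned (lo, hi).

lo=0 mid=0 hi=8
5<13: swap(0,0), lo=1 mid=1 ⇒ [5,13,7,4,10,11,8,6,9]
13=13: mid=2
7<13: swap(1,2), lo=2 mid=3 ⇒ [5,7,13,4,10,11,8,6,9]
4<13: swap(2,3), lo=3 mid=4 ⇒ [5,7,4,13,10,11,8,6,9]
10<13: swap(3,4), lo=4 mid=5 ⇒ [5,7,4,10,13,11,8,6,9]
11<13: swap(4,5), lo=5 mid=6 ⇒ [5,7,4,10,11,13,8,6,9]
8<13: swap(5,6), lo=6 mid=7 ⇒ [5,7,4,10,11,8,13,6,9]
6<13: swap(6,7), lo=7 mid=8 ⇒ [5,7,4,10,11,8,6,13,9]
9<13: swap(7,8), lo=8 mid=9 ⇒ [5,7,4,10,11,8,6,9,13]
done. lo=8 hi=8; A=[5,7,4,10,11,8,6,9,13]

(8, 8)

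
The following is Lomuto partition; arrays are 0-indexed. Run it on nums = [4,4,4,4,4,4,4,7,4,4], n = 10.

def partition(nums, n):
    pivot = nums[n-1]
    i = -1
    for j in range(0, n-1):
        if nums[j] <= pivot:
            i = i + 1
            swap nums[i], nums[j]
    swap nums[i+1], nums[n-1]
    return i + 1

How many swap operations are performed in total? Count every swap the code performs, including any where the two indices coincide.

pivot = nums[9] = 4; i = -1
j=0: nums[0]=4 ≤ 4 → i=0, swap nums[0],nums[0] (no change) → [4,4,4,4,4,4,4,7,4,4]
j=1: nums[1]=4 ≤ 4 → i=1, swap nums[1],nums[1] (no change) → [4,4,4,4,4,4,4,7,4,4]
j=2: nums[2]=4 ≤ 4 → i=2, swap nums[2],nums[2] (no change) → [4,4,4,4,4,4,4,7,4,4]
j=3: nums[3]=4 ≤ 4 → i=3, swap nums[3],nums[3] (no change) → [4,4,4,4,4,4,4,7,4,4]
j=4: nums[4]=4 ≤ 4 → i=4, swap nums[4],nums[4] (no change) → [4,4,4,4,4,4,4,7,4,4]
j=5: nums[5]=4 ≤ 4 → i=5, swap nums[5],nums[5] (no change) → [4,4,4,4,4,4,4,7,4,4]
j=6: nums[6]=4 ≤ 4 → i=6, swap nums[6],nums[6] (no change) → [4,4,4,4,4,4,4,7,4,4]
j=7: nums[7]=7 > 4 → no swap
j=8: nums[8]=4 ≤ 4 → i=7, swap nums[7],nums[8] → [4,4,4,4,4,4,4,4,7,4]
final swap nums[8],nums[9] → [4,4,4,4,4,4,4,4,4,7]; return 8

9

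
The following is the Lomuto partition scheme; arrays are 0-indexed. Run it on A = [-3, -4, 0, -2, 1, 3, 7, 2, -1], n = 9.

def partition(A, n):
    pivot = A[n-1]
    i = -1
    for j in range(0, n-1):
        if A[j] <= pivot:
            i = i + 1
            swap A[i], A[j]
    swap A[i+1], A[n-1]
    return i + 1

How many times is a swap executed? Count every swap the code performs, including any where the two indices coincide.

4

pivot = A[8] = -1; i = -1
j=0: A[0]=-3 ≤ -1 → i=0, swap A[0],A[0] (no change) → [-3, -4, 0, -2, 1, 3, 7, 2, -1]
j=1: A[1]=-4 ≤ -1 → i=1, swap A[1],A[1] (no change) → [-3, -4, 0, -2, 1, 3, 7, 2, -1]
j=2: A[2]=0 > -1 → no swap
j=3: A[3]=-2 ≤ -1 → i=2, swap A[2],A[3] → [-3, -4, -2, 0, 1, 3, 7, 2, -1]
j=4: A[4]=1 > -1 → no swap
j=5: A[5]=3 > -1 → no swap
j=6: A[6]=7 > -1 → no swap
j=7: A[7]=2 > -1 → no swap
final swap A[3],A[8] → [-3, -4, -2, -1, 1, 3, 7, 2, 0]; return 3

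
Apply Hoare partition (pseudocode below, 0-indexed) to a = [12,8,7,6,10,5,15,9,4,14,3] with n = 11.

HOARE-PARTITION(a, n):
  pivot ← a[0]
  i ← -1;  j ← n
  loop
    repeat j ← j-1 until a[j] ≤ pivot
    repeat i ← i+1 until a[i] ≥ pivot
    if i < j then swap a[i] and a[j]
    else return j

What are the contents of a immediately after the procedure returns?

[3,8,7,6,10,5,4,9,15,14,12]

pivot = a[0] = 12; i = -1, j = 11
j→10 (a[10]=3≤12), i→0 (a[0]=12≥12); i<j, swap → [3,8,7,6,10,5,15,9,4,14,12]
j→8 (a[8]=4≤12), i→6 (a[6]=15≥12); i<j, swap → [3,8,7,6,10,5,4,9,15,14,12]
j→7, i→8; i≥j, return j=7. a = [3,8,7,6,10,5,4,9,15,14,12]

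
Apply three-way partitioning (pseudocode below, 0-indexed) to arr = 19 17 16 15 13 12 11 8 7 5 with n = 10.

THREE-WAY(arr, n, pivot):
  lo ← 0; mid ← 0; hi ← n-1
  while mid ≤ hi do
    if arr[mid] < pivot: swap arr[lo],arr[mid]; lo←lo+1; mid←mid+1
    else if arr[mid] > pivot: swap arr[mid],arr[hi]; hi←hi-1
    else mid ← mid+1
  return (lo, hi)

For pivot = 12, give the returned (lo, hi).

(4, 4)

pivot = 12; lo=0, mid=0, hi=9
arr[mid]=19>12: swap arr[0],arr[9]; hi=8 → 5 17 16 15 13 12 11 8 7 19
arr[mid]=5<12: swap arr[0],arr[0]; lo=1,mid=1 → 5 17 16 15 13 12 11 8 7 19
arr[mid]=17>12: swap arr[1],arr[8]; hi=7 → 5 7 16 15 13 12 11 8 17 19
arr[mid]=7<12: swap arr[1],arr[1]; lo=2,mid=2 → 5 7 16 15 13 12 11 8 17 19
arr[mid]=16>12: swap arr[2],arr[7]; hi=6 → 5 7 8 15 13 12 11 16 17 19
arr[mid]=8<12: swap arr[2],arr[2]; lo=3,mid=3 → 5 7 8 15 13 12 11 16 17 19
arr[mid]=15>12: swap arr[3],arr[6]; hi=5 → 5 7 8 11 13 12 15 16 17 19
arr[mid]=11<12: swap arr[3],arr[3]; lo=4,mid=4 → 5 7 8 11 13 12 15 16 17 19
arr[mid]=13>12: swap arr[4],arr[5]; hi=4 → 5 7 8 11 12 13 15 16 17 19
arr[mid]=12=12: mid=5
end: lo=4, hi=4; arr = 5 7 8 11 12 13 15 16 17 19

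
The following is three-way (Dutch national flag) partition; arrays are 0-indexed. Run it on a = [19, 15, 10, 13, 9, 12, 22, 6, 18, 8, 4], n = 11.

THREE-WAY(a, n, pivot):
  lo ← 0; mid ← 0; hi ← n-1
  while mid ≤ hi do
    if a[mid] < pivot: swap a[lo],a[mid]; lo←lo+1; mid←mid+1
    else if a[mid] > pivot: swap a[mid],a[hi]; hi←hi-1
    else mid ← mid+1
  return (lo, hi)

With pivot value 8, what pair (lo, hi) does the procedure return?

(2, 2)

pivot = 8; lo=0, mid=0, hi=10
a[mid]=19>8: swap a[0],a[10]; hi=9 → [4, 15, 10, 13, 9, 12, 22, 6, 18, 8, 19]
a[mid]=4<8: swap a[0],a[0]; lo=1,mid=1 → [4, 15, 10, 13, 9, 12, 22, 6, 18, 8, 19]
a[mid]=15>8: swap a[1],a[9]; hi=8 → [4, 8, 10, 13, 9, 12, 22, 6, 18, 15, 19]
a[mid]=8=8: mid=2
a[mid]=10>8: swap a[2],a[8]; hi=7 → [4, 8, 18, 13, 9, 12, 22, 6, 10, 15, 19]
a[mid]=18>8: swap a[2],a[7]; hi=6 → [4, 8, 6, 13, 9, 12, 22, 18, 10, 15, 19]
a[mid]=6<8: swap a[1],a[2]; lo=2,mid=3 → [4, 6, 8, 13, 9, 12, 22, 18, 10, 15, 19]
a[mid]=13>8: swap a[3],a[6]; hi=5 → [4, 6, 8, 22, 9, 12, 13, 18, 10, 15, 19]
a[mid]=22>8: swap a[3],a[5]; hi=4 → [4, 6, 8, 12, 9, 22, 13, 18, 10, 15, 19]
a[mid]=12>8: swap a[3],a[4]; hi=3 → [4, 6, 8, 9, 12, 22, 13, 18, 10, 15, 19]
a[mid]=9>8: swap a[3],a[3]; hi=2 → [4, 6, 8, 9, 12, 22, 13, 18, 10, 15, 19]
end: lo=2, hi=2; a = [4, 6, 8, 9, 12, 22, 13, 18, 10, 15, 19]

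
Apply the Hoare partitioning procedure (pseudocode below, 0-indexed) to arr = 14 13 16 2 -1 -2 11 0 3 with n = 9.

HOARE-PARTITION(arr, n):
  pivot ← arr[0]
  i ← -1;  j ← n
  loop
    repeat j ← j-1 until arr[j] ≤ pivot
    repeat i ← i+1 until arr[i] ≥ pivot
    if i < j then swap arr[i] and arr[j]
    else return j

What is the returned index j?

pivot = arr[0] = 14; i = -1, j = 9
j→8 (arr[8]=3≤14), i→0 (arr[0]=14≥14); i<j, swap → 3 13 16 2 -1 -2 11 0 14
j→7 (arr[7]=0≤14), i→2 (arr[2]=16≥14); i<j, swap → 3 13 0 2 -1 -2 11 16 14
j→6, i→7; i≥j, return j=6. arr = 3 13 0 2 -1 -2 11 16 14

6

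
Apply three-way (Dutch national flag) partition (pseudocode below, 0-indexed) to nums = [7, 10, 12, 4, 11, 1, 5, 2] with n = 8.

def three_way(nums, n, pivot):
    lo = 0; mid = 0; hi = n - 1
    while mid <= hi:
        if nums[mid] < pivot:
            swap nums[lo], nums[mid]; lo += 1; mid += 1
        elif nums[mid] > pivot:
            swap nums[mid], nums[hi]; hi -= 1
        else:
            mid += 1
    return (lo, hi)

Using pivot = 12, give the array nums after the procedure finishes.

[7, 10, 4, 11, 1, 5, 2, 12]

lo=0 mid=0 hi=7
7<12: swap(0,0), lo=1 mid=1 ⇒ [7, 10, 12, 4, 11, 1, 5, 2]
10<12: swap(1,1), lo=2 mid=2 ⇒ [7, 10, 12, 4, 11, 1, 5, 2]
12=12: mid=3
4<12: swap(2,3), lo=3 mid=4 ⇒ [7, 10, 4, 12, 11, 1, 5, 2]
11<12: swap(3,4), lo=4 mid=5 ⇒ [7, 10, 4, 11, 12, 1, 5, 2]
1<12: swap(4,5), lo=5 mid=6 ⇒ [7, 10, 4, 11, 1, 12, 5, 2]
5<12: swap(5,6), lo=6 mid=7 ⇒ [7, 10, 4, 11, 1, 5, 12, 2]
2<12: swap(6,7), lo=7 mid=8 ⇒ [7, 10, 4, 11, 1, 5, 2, 12]
done. lo=7 hi=7; nums=[7, 10, 4, 11, 1, 5, 2, 12]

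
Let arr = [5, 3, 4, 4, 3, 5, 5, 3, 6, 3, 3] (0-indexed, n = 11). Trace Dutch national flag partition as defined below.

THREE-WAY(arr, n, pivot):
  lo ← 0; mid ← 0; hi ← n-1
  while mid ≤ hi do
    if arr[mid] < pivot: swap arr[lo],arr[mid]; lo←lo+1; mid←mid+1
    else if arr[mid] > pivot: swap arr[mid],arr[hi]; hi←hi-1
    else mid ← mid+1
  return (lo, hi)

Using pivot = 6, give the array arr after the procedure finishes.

pivot = 6; lo=0, mid=0, hi=10
arr[mid]=5<6: swap arr[0],arr[0]; lo=1,mid=1 → [5, 3, 4, 4, 3, 5, 5, 3, 6, 3, 3]
arr[mid]=3<6: swap arr[1],arr[1]; lo=2,mid=2 → [5, 3, 4, 4, 3, 5, 5, 3, 6, 3, 3]
arr[mid]=4<6: swap arr[2],arr[2]; lo=3,mid=3 → [5, 3, 4, 4, 3, 5, 5, 3, 6, 3, 3]
arr[mid]=4<6: swap arr[3],arr[3]; lo=4,mid=4 → [5, 3, 4, 4, 3, 5, 5, 3, 6, 3, 3]
arr[mid]=3<6: swap arr[4],arr[4]; lo=5,mid=5 → [5, 3, 4, 4, 3, 5, 5, 3, 6, 3, 3]
arr[mid]=5<6: swap arr[5],arr[5]; lo=6,mid=6 → [5, 3, 4, 4, 3, 5, 5, 3, 6, 3, 3]
arr[mid]=5<6: swap arr[6],arr[6]; lo=7,mid=7 → [5, 3, 4, 4, 3, 5, 5, 3, 6, 3, 3]
arr[mid]=3<6: swap arr[7],arr[7]; lo=8,mid=8 → [5, 3, 4, 4, 3, 5, 5, 3, 6, 3, 3]
arr[mid]=6=6: mid=9
arr[mid]=3<6: swap arr[8],arr[9]; lo=9,mid=10 → [5, 3, 4, 4, 3, 5, 5, 3, 3, 6, 3]
arr[mid]=3<6: swap arr[9],arr[10]; lo=10,mid=11 → [5, 3, 4, 4, 3, 5, 5, 3, 3, 3, 6]
end: lo=10, hi=10; arr = [5, 3, 4, 4, 3, 5, 5, 3, 3, 3, 6]

[5, 3, 4, 4, 3, 5, 5, 3, 3, 3, 6]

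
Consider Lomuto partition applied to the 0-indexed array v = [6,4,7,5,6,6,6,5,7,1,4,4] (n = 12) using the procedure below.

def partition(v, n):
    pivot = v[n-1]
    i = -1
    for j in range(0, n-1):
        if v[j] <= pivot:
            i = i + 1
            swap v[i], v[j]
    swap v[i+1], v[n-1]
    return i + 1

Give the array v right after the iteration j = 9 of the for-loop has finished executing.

[4,1,7,5,6,6,6,5,7,6,4,4]

pivot=4, i=-1
j=0: 6>4, skip
j=1: 4≤4, i=0, swap(0,1) ⇒ [4,6,7,5,6,6,6,5,7,1,4,4]
j=2: 7>4, skip
j=3: 5>4, skip
j=4: 6>4, skip
j=5: 6>4, skip
j=6: 6>4, skip
j=7: 5>4, skip
j=8: 7>4, skip
j=9: 1≤4, i=1, swap(1,9) ⇒ [4,1,7,5,6,6,6,5,7,6,4,4]
(after j=9) v = [4,1,7,5,6,6,6,5,7,6,4,4]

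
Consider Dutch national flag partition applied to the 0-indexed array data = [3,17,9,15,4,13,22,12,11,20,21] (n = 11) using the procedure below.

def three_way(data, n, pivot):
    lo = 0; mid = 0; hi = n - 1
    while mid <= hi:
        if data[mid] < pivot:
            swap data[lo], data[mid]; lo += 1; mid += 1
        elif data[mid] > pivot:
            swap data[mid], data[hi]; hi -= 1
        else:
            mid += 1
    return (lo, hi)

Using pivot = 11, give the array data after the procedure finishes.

[3,9,4,11,13,22,12,15,20,21,17]

pivot = 11; lo=0, mid=0, hi=10
data[mid]=3<11: swap data[0],data[0]; lo=1,mid=1 → [3,17,9,15,4,13,22,12,11,20,21]
data[mid]=17>11: swap data[1],data[10]; hi=9 → [3,21,9,15,4,13,22,12,11,20,17]
data[mid]=21>11: swap data[1],data[9]; hi=8 → [3,20,9,15,4,13,22,12,11,21,17]
data[mid]=20>11: swap data[1],data[8]; hi=7 → [3,11,9,15,4,13,22,12,20,21,17]
data[mid]=11=11: mid=2
data[mid]=9<11: swap data[1],data[2]; lo=2,mid=3 → [3,9,11,15,4,13,22,12,20,21,17]
data[mid]=15>11: swap data[3],data[7]; hi=6 → [3,9,11,12,4,13,22,15,20,21,17]
data[mid]=12>11: swap data[3],data[6]; hi=5 → [3,9,11,22,4,13,12,15,20,21,17]
data[mid]=22>11: swap data[3],data[5]; hi=4 → [3,9,11,13,4,22,12,15,20,21,17]
data[mid]=13>11: swap data[3],data[4]; hi=3 → [3,9,11,4,13,22,12,15,20,21,17]
data[mid]=4<11: swap data[2],data[3]; lo=3,mid=4 → [3,9,4,11,13,22,12,15,20,21,17]
end: lo=3, hi=3; data = [3,9,4,11,13,22,12,15,20,21,17]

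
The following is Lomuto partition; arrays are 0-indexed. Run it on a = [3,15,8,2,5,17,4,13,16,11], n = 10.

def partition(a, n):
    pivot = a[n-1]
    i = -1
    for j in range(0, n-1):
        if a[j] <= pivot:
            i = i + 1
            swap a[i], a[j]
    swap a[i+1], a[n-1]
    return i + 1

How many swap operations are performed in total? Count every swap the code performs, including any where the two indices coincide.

pivot = a[9] = 11; i = -1
j=0: a[0]=3 ≤ 11 → i=0, swap a[0],a[0] (no change) → [3,15,8,2,5,17,4,13,16,11]
j=1: a[1]=15 > 11 → no swap
j=2: a[2]=8 ≤ 11 → i=1, swap a[1],a[2] → [3,8,15,2,5,17,4,13,16,11]
j=3: a[3]=2 ≤ 11 → i=2, swap a[2],a[3] → [3,8,2,15,5,17,4,13,16,11]
j=4: a[4]=5 ≤ 11 → i=3, swap a[3],a[4] → [3,8,2,5,15,17,4,13,16,11]
j=5: a[5]=17 > 11 → no swap
j=6: a[6]=4 ≤ 11 → i=4, swap a[4],a[6] → [3,8,2,5,4,17,15,13,16,11]
j=7: a[7]=13 > 11 → no swap
j=8: a[8]=16 > 11 → no swap
final swap a[5],a[9] → [3,8,2,5,4,11,15,13,16,17]; return 5

6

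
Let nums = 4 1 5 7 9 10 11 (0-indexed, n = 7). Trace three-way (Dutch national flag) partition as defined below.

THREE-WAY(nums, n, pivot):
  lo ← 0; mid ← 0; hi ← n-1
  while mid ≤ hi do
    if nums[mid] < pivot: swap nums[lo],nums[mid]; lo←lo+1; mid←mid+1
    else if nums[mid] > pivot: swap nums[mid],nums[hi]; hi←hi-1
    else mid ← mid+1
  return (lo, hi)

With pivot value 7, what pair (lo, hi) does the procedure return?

lo=0 mid=0 hi=6
4<7: swap(0,0), lo=1 mid=1 ⇒ 4 1 5 7 9 10 11
1<7: swap(1,1), lo=2 mid=2 ⇒ 4 1 5 7 9 10 11
5<7: swap(2,2), lo=3 mid=3 ⇒ 4 1 5 7 9 10 11
7=7: mid=4
9>7: swap(4,6), hi=5 ⇒ 4 1 5 7 11 10 9
11>7: swap(4,5), hi=4 ⇒ 4 1 5 7 10 11 9
10>7: swap(4,4), hi=3 ⇒ 4 1 5 7 10 11 9
done. lo=3 hi=3; nums=4 1 5 7 10 11 9

(3, 3)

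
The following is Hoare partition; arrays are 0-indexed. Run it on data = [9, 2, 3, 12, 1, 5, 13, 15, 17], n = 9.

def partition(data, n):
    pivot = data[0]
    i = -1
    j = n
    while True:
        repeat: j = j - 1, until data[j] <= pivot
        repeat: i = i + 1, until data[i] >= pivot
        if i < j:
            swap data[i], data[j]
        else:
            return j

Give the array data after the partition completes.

[5, 2, 3, 1, 12, 9, 13, 15, 17]

pivot=9
j stops at 5 (5), i stops at 0 (9); swap ⇒ [5, 2, 3, 12, 1, 9, 13, 15, 17]
j stops at 4 (1), i stops at 3 (12); swap ⇒ [5, 2, 3, 1, 12, 9, 13, 15, 17]
j stops at 3, i stops at 4; i≥j ⇒ return 3. data=[5, 2, 3, 1, 12, 9, 13, 15, 17]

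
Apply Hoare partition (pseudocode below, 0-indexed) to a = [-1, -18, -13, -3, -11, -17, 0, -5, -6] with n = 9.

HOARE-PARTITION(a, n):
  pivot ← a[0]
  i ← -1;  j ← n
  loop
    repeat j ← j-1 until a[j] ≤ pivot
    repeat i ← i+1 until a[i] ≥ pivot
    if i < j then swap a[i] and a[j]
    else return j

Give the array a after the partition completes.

[-6, -18, -13, -3, -11, -17, -5, 0, -1]

pivot = a[0] = -1; i = -1, j = 9
j→8 (a[8]=-6≤-1), i→0 (a[0]=-1≥-1); i<j, swap → [-6, -18, -13, -3, -11, -17, 0, -5, -1]
j→7 (a[7]=-5≤-1), i→6 (a[6]=0≥-1); i<j, swap → [-6, -18, -13, -3, -11, -17, -5, 0, -1]
j→6, i→7; i≥j, return j=6. a = [-6, -18, -13, -3, -11, -17, -5, 0, -1]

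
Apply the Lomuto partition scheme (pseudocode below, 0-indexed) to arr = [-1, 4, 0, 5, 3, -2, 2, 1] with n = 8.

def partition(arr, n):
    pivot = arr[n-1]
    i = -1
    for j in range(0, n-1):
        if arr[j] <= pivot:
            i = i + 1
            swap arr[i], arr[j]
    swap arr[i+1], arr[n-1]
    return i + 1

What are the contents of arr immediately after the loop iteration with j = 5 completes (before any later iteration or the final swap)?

[-1, 0, -2, 5, 3, 4, 2, 1]

pivot = arr[7] = 1; i = -1
j=0: arr[0]=-1 ≤ 1 → i=0, swap arr[0],arr[0] (no change) → [-1, 4, 0, 5, 3, -2, 2, 1]
j=1: arr[1]=4 > 1 → no swap
j=2: arr[2]=0 ≤ 1 → i=1, swap arr[1],arr[2] → [-1, 0, 4, 5, 3, -2, 2, 1]
j=3: arr[3]=5 > 1 → no swap
j=4: arr[4]=3 > 1 → no swap
j=5: arr[5]=-2 ≤ 1 → i=2, swap arr[2],arr[5] → [-1, 0, -2, 5, 3, 4, 2, 1]
(after j=5) arr = [-1, 0, -2, 5, 3, 4, 2, 1]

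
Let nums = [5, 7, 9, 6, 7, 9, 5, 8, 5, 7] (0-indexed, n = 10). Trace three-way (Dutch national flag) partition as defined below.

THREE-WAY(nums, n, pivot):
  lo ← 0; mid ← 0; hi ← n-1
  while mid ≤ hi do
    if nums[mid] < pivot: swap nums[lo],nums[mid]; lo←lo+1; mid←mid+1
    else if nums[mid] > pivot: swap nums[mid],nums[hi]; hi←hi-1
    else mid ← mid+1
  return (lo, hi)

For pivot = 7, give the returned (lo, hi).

(4, 6)

lo=0 mid=0 hi=9
5<7: swap(0,0), lo=1 mid=1 ⇒ [5, 7, 9, 6, 7, 9, 5, 8, 5, 7]
7=7: mid=2
9>7: swap(2,9), hi=8 ⇒ [5, 7, 7, 6, 7, 9, 5, 8, 5, 9]
7=7: mid=3
6<7: swap(1,3), lo=2 mid=4 ⇒ [5, 6, 7, 7, 7, 9, 5, 8, 5, 9]
7=7: mid=5
9>7: swap(5,8), hi=7 ⇒ [5, 6, 7, 7, 7, 5, 5, 8, 9, 9]
5<7: swap(2,5), lo=3 mid=6 ⇒ [5, 6, 5, 7, 7, 7, 5, 8, 9, 9]
5<7: swap(3,6), lo=4 mid=7 ⇒ [5, 6, 5, 5, 7, 7, 7, 8, 9, 9]
8>7: swap(7,7), hi=6 ⇒ [5, 6, 5, 5, 7, 7, 7, 8, 9, 9]
done. lo=4 hi=6; nums=[5, 6, 5, 5, 7, 7, 7, 8, 9, 9]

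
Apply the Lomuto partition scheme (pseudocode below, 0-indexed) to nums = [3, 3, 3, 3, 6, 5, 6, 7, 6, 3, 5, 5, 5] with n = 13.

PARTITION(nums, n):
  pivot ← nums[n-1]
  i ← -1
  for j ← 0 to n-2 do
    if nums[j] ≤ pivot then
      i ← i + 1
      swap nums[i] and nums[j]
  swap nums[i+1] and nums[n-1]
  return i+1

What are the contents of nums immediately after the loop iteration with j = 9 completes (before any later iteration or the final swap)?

[3, 3, 3, 3, 5, 3, 6, 7, 6, 6, 5, 5, 5]

pivot=5, i=-1
j=0: 3≤5, i=0, swap(0,0) ⇒ [3, 3, 3, 3, 6, 5, 6, 7, 6, 3, 5, 5, 5]
j=1: 3≤5, i=1, swap(1,1) ⇒ [3, 3, 3, 3, 6, 5, 6, 7, 6, 3, 5, 5, 5]
j=2: 3≤5, i=2, swap(2,2) ⇒ [3, 3, 3, 3, 6, 5, 6, 7, 6, 3, 5, 5, 5]
j=3: 3≤5, i=3, swap(3,3) ⇒ [3, 3, 3, 3, 6, 5, 6, 7, 6, 3, 5, 5, 5]
j=4: 6>5, skip
j=5: 5≤5, i=4, swap(4,5) ⇒ [3, 3, 3, 3, 5, 6, 6, 7, 6, 3, 5, 5, 5]
j=6: 6>5, skip
j=7: 7>5, skip
j=8: 6>5, skip
j=9: 3≤5, i=5, swap(5,9) ⇒ [3, 3, 3, 3, 5, 3, 6, 7, 6, 6, 5, 5, 5]
(after j=9) nums = [3, 3, 3, 3, 5, 3, 6, 7, 6, 6, 5, 5, 5]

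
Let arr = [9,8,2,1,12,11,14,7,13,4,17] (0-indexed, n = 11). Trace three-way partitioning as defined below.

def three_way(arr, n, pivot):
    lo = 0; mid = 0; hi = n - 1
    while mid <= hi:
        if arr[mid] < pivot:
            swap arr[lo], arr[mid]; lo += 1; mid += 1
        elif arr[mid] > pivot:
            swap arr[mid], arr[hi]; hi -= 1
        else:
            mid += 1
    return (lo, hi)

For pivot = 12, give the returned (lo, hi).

(7, 7)

pivot = 12; lo=0, mid=0, hi=10
arr[mid]=9<12: swap arr[0],arr[0]; lo=1,mid=1 → [9,8,2,1,12,11,14,7,13,4,17]
arr[mid]=8<12: swap arr[1],arr[1]; lo=2,mid=2 → [9,8,2,1,12,11,14,7,13,4,17]
arr[mid]=2<12: swap arr[2],arr[2]; lo=3,mid=3 → [9,8,2,1,12,11,14,7,13,4,17]
arr[mid]=1<12: swap arr[3],arr[3]; lo=4,mid=4 → [9,8,2,1,12,11,14,7,13,4,17]
arr[mid]=12=12: mid=5
arr[mid]=11<12: swap arr[4],arr[5]; lo=5,mid=6 → [9,8,2,1,11,12,14,7,13,4,17]
arr[mid]=14>12: swap arr[6],arr[10]; hi=9 → [9,8,2,1,11,12,17,7,13,4,14]
arr[mid]=17>12: swap arr[6],arr[9]; hi=8 → [9,8,2,1,11,12,4,7,13,17,14]
arr[mid]=4<12: swap arr[5],arr[6]; lo=6,mid=7 → [9,8,2,1,11,4,12,7,13,17,14]
arr[mid]=7<12: swap arr[6],arr[7]; lo=7,mid=8 → [9,8,2,1,11,4,7,12,13,17,14]
arr[mid]=13>12: swap arr[8],arr[8]; hi=7 → [9,8,2,1,11,4,7,12,13,17,14]
end: lo=7, hi=7; arr = [9,8,2,1,11,4,7,12,13,17,14]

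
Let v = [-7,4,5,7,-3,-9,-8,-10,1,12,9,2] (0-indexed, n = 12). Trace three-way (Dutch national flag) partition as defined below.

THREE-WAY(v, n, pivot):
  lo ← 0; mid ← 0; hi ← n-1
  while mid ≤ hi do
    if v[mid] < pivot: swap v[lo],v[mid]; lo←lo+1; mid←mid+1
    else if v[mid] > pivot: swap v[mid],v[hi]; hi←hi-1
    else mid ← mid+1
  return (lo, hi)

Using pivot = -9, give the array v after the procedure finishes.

pivot = -9; lo=0, mid=0, hi=11
v[mid]=-7>-9: swap v[0],v[11]; hi=10 → [2,4,5,7,-3,-9,-8,-10,1,12,9,-7]
v[mid]=2>-9: swap v[0],v[10]; hi=9 → [9,4,5,7,-3,-9,-8,-10,1,12,2,-7]
v[mid]=9>-9: swap v[0],v[9]; hi=8 → [12,4,5,7,-3,-9,-8,-10,1,9,2,-7]
v[mid]=12>-9: swap v[0],v[8]; hi=7 → [1,4,5,7,-3,-9,-8,-10,12,9,2,-7]
v[mid]=1>-9: swap v[0],v[7]; hi=6 → [-10,4,5,7,-3,-9,-8,1,12,9,2,-7]
v[mid]=-10<-9: swap v[0],v[0]; lo=1,mid=1 → [-10,4,5,7,-3,-9,-8,1,12,9,2,-7]
v[mid]=4>-9: swap v[1],v[6]; hi=5 → [-10,-8,5,7,-3,-9,4,1,12,9,2,-7]
v[mid]=-8>-9: swap v[1],v[5]; hi=4 → [-10,-9,5,7,-3,-8,4,1,12,9,2,-7]
v[mid]=-9=-9: mid=2
v[mid]=5>-9: swap v[2],v[4]; hi=3 → [-10,-9,-3,7,5,-8,4,1,12,9,2,-7]
v[mid]=-3>-9: swap v[2],v[3]; hi=2 → [-10,-9,7,-3,5,-8,4,1,12,9,2,-7]
v[mid]=7>-9: swap v[2],v[2]; hi=1 → [-10,-9,7,-3,5,-8,4,1,12,9,2,-7]
end: lo=1, hi=1; v = [-10,-9,7,-3,5,-8,4,1,12,9,2,-7]

[-10,-9,7,-3,5,-8,4,1,12,9,2,-7]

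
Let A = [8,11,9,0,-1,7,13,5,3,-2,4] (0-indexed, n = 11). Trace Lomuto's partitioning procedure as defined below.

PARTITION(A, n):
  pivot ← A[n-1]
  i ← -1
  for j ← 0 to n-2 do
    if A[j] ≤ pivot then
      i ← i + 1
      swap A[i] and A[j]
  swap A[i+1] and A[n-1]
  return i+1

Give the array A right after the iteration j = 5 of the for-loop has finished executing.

pivot = A[10] = 4; i = -1
j=0: A[0]=8 > 4 → no swap
j=1: A[1]=11 > 4 → no swap
j=2: A[2]=9 > 4 → no swap
j=3: A[3]=0 ≤ 4 → i=0, swap A[0],A[3] → [0,11,9,8,-1,7,13,5,3,-2,4]
j=4: A[4]=-1 ≤ 4 → i=1, swap A[1],A[4] → [0,-1,9,8,11,7,13,5,3,-2,4]
j=5: A[5]=7 > 4 → no swap
(after j=5) A = [0,-1,9,8,11,7,13,5,3,-2,4]

[0,-1,9,8,11,7,13,5,3,-2,4]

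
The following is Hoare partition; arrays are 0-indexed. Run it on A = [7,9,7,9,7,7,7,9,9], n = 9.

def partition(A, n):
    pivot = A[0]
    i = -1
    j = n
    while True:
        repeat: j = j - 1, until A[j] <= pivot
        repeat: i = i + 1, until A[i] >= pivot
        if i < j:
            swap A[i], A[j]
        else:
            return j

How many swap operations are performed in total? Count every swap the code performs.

3

pivot=7
j stops at 6 (7), i stops at 0 (7); swap ⇒ [7,9,7,9,7,7,7,9,9]
j stops at 5 (7), i stops at 1 (9); swap ⇒ [7,7,7,9,7,9,7,9,9]
j stops at 4 (7), i stops at 2 (7); swap ⇒ [7,7,7,9,7,9,7,9,9]
j stops at 2, i stops at 3; i≥j ⇒ return 2. A=[7,7,7,9,7,9,7,9,9]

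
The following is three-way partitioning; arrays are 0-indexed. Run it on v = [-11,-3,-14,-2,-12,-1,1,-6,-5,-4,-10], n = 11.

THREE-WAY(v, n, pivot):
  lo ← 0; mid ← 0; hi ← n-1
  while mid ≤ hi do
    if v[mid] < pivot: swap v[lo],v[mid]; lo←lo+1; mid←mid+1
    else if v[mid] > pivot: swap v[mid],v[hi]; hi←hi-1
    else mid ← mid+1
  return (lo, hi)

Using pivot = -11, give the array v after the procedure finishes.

[-12,-14,-11,-2,-1,1,-6,-5,-4,-10,-3]

pivot = -11; lo=0, mid=0, hi=10
v[mid]=-11=-11: mid=1
v[mid]=-3>-11: swap v[1],v[10]; hi=9 → [-11,-10,-14,-2,-12,-1,1,-6,-5,-4,-3]
v[mid]=-10>-11: swap v[1],v[9]; hi=8 → [-11,-4,-14,-2,-12,-1,1,-6,-5,-10,-3]
v[mid]=-4>-11: swap v[1],v[8]; hi=7 → [-11,-5,-14,-2,-12,-1,1,-6,-4,-10,-3]
v[mid]=-5>-11: swap v[1],v[7]; hi=6 → [-11,-6,-14,-2,-12,-1,1,-5,-4,-10,-3]
v[mid]=-6>-11: swap v[1],v[6]; hi=5 → [-11,1,-14,-2,-12,-1,-6,-5,-4,-10,-3]
v[mid]=1>-11: swap v[1],v[5]; hi=4 → [-11,-1,-14,-2,-12,1,-6,-5,-4,-10,-3]
v[mid]=-1>-11: swap v[1],v[4]; hi=3 → [-11,-12,-14,-2,-1,1,-6,-5,-4,-10,-3]
v[mid]=-12<-11: swap v[0],v[1]; lo=1,mid=2 → [-12,-11,-14,-2,-1,1,-6,-5,-4,-10,-3]
v[mid]=-14<-11: swap v[1],v[2]; lo=2,mid=3 → [-12,-14,-11,-2,-1,1,-6,-5,-4,-10,-3]
v[mid]=-2>-11: swap v[3],v[3]; hi=2 → [-12,-14,-11,-2,-1,1,-6,-5,-4,-10,-3]
end: lo=2, hi=2; v = [-12,-14,-11,-2,-1,1,-6,-5,-4,-10,-3]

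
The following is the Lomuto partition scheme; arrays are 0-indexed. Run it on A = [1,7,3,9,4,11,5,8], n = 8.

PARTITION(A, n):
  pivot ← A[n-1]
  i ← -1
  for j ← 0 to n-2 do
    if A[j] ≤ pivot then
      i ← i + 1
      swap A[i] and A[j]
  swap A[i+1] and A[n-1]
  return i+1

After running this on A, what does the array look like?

pivot=8, i=-1
j=0: 1≤8, i=0, swap(0,0) ⇒ [1,7,3,9,4,11,5,8]
j=1: 7≤8, i=1, swap(1,1) ⇒ [1,7,3,9,4,11,5,8]
j=2: 3≤8, i=2, swap(2,2) ⇒ [1,7,3,9,4,11,5,8]
j=3: 9>8, skip
j=4: 4≤8, i=3, swap(3,4) ⇒ [1,7,3,4,9,11,5,8]
j=5: 11>8, skip
j=6: 5≤8, i=4, swap(4,6) ⇒ [1,7,3,4,5,11,9,8]
swap(5,7) ⇒ [1,7,3,4,5,8,9,11]; return 5

[1,7,3,4,5,8,9,11]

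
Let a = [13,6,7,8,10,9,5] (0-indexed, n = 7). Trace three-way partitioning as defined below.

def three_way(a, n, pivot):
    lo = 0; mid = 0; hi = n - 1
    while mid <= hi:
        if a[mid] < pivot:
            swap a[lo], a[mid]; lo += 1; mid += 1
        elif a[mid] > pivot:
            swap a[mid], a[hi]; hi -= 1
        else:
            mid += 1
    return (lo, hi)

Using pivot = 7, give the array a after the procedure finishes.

pivot = 7; lo=0, mid=0, hi=6
a[mid]=13>7: swap a[0],a[6]; hi=5 → [5,6,7,8,10,9,13]
a[mid]=5<7: swap a[0],a[0]; lo=1,mid=1 → [5,6,7,8,10,9,13]
a[mid]=6<7: swap a[1],a[1]; lo=2,mid=2 → [5,6,7,8,10,9,13]
a[mid]=7=7: mid=3
a[mid]=8>7: swap a[3],a[5]; hi=4 → [5,6,7,9,10,8,13]
a[mid]=9>7: swap a[3],a[4]; hi=3 → [5,6,7,10,9,8,13]
a[mid]=10>7: swap a[3],a[3]; hi=2 → [5,6,7,10,9,8,13]
end: lo=2, hi=2; a = [5,6,7,10,9,8,13]

[5,6,7,10,9,8,13]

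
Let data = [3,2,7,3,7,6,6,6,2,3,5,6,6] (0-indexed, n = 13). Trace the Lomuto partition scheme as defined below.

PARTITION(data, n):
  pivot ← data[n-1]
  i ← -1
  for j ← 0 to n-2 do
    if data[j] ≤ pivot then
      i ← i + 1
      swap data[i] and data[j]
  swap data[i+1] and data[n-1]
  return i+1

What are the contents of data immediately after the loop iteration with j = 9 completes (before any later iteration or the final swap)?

[3,2,3,6,6,6,2,3,7,7,5,6,6]

pivot=6, i=-1
j=0: 3≤6, i=0, swap(0,0) ⇒ [3,2,7,3,7,6,6,6,2,3,5,6,6]
j=1: 2≤6, i=1, swap(1,1) ⇒ [3,2,7,3,7,6,6,6,2,3,5,6,6]
j=2: 7>6, skip
j=3: 3≤6, i=2, swap(2,3) ⇒ [3,2,3,7,7,6,6,6,2,3,5,6,6]
j=4: 7>6, skip
j=5: 6≤6, i=3, swap(3,5) ⇒ [3,2,3,6,7,7,6,6,2,3,5,6,6]
j=6: 6≤6, i=4, swap(4,6) ⇒ [3,2,3,6,6,7,7,6,2,3,5,6,6]
j=7: 6≤6, i=5, swap(5,7) ⇒ [3,2,3,6,6,6,7,7,2,3,5,6,6]
j=8: 2≤6, i=6, swap(6,8) ⇒ [3,2,3,6,6,6,2,7,7,3,5,6,6]
j=9: 3≤6, i=7, swap(7,9) ⇒ [3,2,3,6,6,6,2,3,7,7,5,6,6]
(after j=9) data = [3,2,3,6,6,6,2,3,7,7,5,6,6]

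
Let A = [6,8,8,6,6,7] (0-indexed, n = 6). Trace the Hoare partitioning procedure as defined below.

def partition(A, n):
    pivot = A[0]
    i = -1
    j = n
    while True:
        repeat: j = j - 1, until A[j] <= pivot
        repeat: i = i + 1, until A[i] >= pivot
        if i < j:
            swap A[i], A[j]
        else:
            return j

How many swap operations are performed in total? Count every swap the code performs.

2

pivot = A[0] = 6; i = -1, j = 6
j→4 (A[4]=6≤6), i→0 (A[0]=6≥6); i<j, swap → [6,8,8,6,6,7]
j→3 (A[3]=6≤6), i→1 (A[1]=8≥6); i<j, swap → [6,6,8,8,6,7]
j→1, i→2; i≥j, return j=1. A = [6,6,8,8,6,7]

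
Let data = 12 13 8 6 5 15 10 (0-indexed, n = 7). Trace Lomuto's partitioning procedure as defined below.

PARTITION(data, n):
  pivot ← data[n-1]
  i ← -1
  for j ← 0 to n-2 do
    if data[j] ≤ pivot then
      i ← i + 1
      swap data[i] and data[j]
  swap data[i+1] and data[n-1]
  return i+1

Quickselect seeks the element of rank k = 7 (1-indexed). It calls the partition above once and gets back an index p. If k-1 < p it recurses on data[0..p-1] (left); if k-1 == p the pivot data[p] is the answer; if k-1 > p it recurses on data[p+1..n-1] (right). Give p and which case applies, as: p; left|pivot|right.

3; right

pivot = data[6] = 10; i = -1
j=0: data[0]=12 > 10 → no swap
j=1: data[1]=13 > 10 → no swap
j=2: data[2]=8 ≤ 10 → i=0, swap data[0],data[2] → 8 13 12 6 5 15 10
j=3: data[3]=6 ≤ 10 → i=1, swap data[1],data[3] → 8 6 12 13 5 15 10
j=4: data[4]=5 ≤ 10 → i=2, swap data[2],data[4] → 8 6 5 13 12 15 10
j=5: data[5]=15 > 10 → no swap
final swap data[3],data[6] → 8 6 5 10 12 15 13; return 3
p = 3; k-1 = 6 > 3 ⇒ right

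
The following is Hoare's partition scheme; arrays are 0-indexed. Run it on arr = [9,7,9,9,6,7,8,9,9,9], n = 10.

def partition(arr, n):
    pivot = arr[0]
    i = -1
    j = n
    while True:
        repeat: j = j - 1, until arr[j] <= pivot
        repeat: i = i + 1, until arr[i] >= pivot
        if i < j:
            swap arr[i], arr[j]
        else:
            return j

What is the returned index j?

pivot=9
j stops at 9 (9), i stops at 0 (9); swap ⇒ [9,7,9,9,6,7,8,9,9,9]
j stops at 8 (9), i stops at 2 (9); swap ⇒ [9,7,9,9,6,7,8,9,9,9]
j stops at 7 (9), i stops at 3 (9); swap ⇒ [9,7,9,9,6,7,8,9,9,9]
j stops at 6, i stops at 7; i≥j ⇒ return 6. arr=[9,7,9,9,6,7,8,9,9,9]

6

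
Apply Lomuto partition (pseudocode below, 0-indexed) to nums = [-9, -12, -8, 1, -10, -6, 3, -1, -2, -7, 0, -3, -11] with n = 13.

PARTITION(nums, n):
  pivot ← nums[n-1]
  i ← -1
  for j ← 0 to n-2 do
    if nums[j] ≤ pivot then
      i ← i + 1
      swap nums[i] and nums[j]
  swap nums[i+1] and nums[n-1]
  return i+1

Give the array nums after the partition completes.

pivot = nums[12] = -11; i = -1
j=0: nums[0]=-9 > -11 → no swap
j=1: nums[1]=-12 ≤ -11 → i=0, swap nums[0],nums[1] → [-12, -9, -8, 1, -10, -6, 3, -1, -2, -7, 0, -3, -11]
j=2: nums[2]=-8 > -11 → no swap
j=3: nums[3]=1 > -11 → no swap
j=4: nums[4]=-10 > -11 → no swap
j=5: nums[5]=-6 > -11 → no swap
j=6: nums[6]=3 > -11 → no swap
j=7: nums[7]=-1 > -11 → no swap
j=8: nums[8]=-2 > -11 → no swap
j=9: nums[9]=-7 > -11 → no swap
j=10: nums[10]=0 > -11 → no swap
j=11: nums[11]=-3 > -11 → no swap
final swap nums[1],nums[12] → [-12, -11, -8, 1, -10, -6, 3, -1, -2, -7, 0, -3, -9]; return 1

[-12, -11, -8, 1, -10, -6, 3, -1, -2, -7, 0, -3, -9]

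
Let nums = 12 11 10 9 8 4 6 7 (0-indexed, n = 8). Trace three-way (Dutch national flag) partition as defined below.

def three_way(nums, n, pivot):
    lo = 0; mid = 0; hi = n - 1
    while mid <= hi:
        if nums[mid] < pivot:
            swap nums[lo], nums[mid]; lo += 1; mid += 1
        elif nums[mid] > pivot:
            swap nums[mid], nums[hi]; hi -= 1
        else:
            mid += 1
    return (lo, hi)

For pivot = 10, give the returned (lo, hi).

(5, 5)

pivot = 10; lo=0, mid=0, hi=7
nums[mid]=12>10: swap nums[0],nums[7]; hi=6 → 7 11 10 9 8 4 6 12
nums[mid]=7<10: swap nums[0],nums[0]; lo=1,mid=1 → 7 11 10 9 8 4 6 12
nums[mid]=11>10: swap nums[1],nums[6]; hi=5 → 7 6 10 9 8 4 11 12
nums[mid]=6<10: swap nums[1],nums[1]; lo=2,mid=2 → 7 6 10 9 8 4 11 12
nums[mid]=10=10: mid=3
nums[mid]=9<10: swap nums[2],nums[3]; lo=3,mid=4 → 7 6 9 10 8 4 11 12
nums[mid]=8<10: swap nums[3],nums[4]; lo=4,mid=5 → 7 6 9 8 10 4 11 12
nums[mid]=4<10: swap nums[4],nums[5]; lo=5,mid=6 → 7 6 9 8 4 10 11 12
end: lo=5, hi=5; nums = 7 6 9 8 4 10 11 12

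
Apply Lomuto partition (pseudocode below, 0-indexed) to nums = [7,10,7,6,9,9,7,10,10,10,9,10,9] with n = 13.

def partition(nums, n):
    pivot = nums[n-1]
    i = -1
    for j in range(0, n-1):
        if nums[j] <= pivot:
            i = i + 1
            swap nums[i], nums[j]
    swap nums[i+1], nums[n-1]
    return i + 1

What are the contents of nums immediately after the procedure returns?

[7,7,6,9,9,7,9,9,10,10,10,10,10]

pivot = nums[12] = 9; i = -1
j=0: nums[0]=7 ≤ 9 → i=0, swap nums[0],nums[0] (no change) → [7,10,7,6,9,9,7,10,10,10,9,10,9]
j=1: nums[1]=10 > 9 → no swap
j=2: nums[2]=7 ≤ 9 → i=1, swap nums[1],nums[2] → [7,7,10,6,9,9,7,10,10,10,9,10,9]
j=3: nums[3]=6 ≤ 9 → i=2, swap nums[2],nums[3] → [7,7,6,10,9,9,7,10,10,10,9,10,9]
j=4: nums[4]=9 ≤ 9 → i=3, swap nums[3],nums[4] → [7,7,6,9,10,9,7,10,10,10,9,10,9]
j=5: nums[5]=9 ≤ 9 → i=4, swap nums[4],nums[5] → [7,7,6,9,9,10,7,10,10,10,9,10,9]
j=6: nums[6]=7 ≤ 9 → i=5, swap nums[5],nums[6] → [7,7,6,9,9,7,10,10,10,10,9,10,9]
j=7: nums[7]=10 > 9 → no swap
j=8: nums[8]=10 > 9 → no swap
j=9: nums[9]=10 > 9 → no swap
j=10: nums[10]=9 ≤ 9 → i=6, swap nums[6],nums[10] → [7,7,6,9,9,7,9,10,10,10,10,10,9]
j=11: nums[11]=10 > 9 → no swap
final swap nums[7],nums[12] → [7,7,6,9,9,7,9,9,10,10,10,10,10]; return 7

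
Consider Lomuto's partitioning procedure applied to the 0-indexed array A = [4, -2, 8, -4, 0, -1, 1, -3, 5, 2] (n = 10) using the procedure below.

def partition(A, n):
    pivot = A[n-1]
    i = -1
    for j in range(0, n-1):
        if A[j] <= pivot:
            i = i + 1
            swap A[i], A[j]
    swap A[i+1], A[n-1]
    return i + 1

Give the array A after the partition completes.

[-2, -4, 0, -1, 1, -3, 2, 4, 5, 8]

pivot=2, i=-1
j=0: 4>2, skip
j=1: -2≤2, i=0, swap(0,1) ⇒ [-2, 4, 8, -4, 0, -1, 1, -3, 5, 2]
j=2: 8>2, skip
j=3: -4≤2, i=1, swap(1,3) ⇒ [-2, -4, 8, 4, 0, -1, 1, -3, 5, 2]
j=4: 0≤2, i=2, swap(2,4) ⇒ [-2, -4, 0, 4, 8, -1, 1, -3, 5, 2]
j=5: -1≤2, i=3, swap(3,5) ⇒ [-2, -4, 0, -1, 8, 4, 1, -3, 5, 2]
j=6: 1≤2, i=4, swap(4,6) ⇒ [-2, -4, 0, -1, 1, 4, 8, -3, 5, 2]
j=7: -3≤2, i=5, swap(5,7) ⇒ [-2, -4, 0, -1, 1, -3, 8, 4, 5, 2]
j=8: 5>2, skip
swap(6,9) ⇒ [-2, -4, 0, -1, 1, -3, 2, 4, 5, 8]; return 6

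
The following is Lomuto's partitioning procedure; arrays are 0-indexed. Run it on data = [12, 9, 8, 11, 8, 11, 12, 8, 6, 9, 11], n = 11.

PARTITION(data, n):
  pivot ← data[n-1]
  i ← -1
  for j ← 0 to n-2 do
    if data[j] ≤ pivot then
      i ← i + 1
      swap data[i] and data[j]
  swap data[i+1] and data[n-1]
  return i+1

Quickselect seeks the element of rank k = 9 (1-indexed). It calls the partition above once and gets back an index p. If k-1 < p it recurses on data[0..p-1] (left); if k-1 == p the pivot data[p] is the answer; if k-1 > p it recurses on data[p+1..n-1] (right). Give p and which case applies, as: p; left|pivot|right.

pivot = data[10] = 11; i = -1
j=0: data[0]=12 > 11 → no swap
j=1: data[1]=9 ≤ 11 → i=0, swap data[0],data[1] → [9, 12, 8, 11, 8, 11, 12, 8, 6, 9, 11]
j=2: data[2]=8 ≤ 11 → i=1, swap data[1],data[2] → [9, 8, 12, 11, 8, 11, 12, 8, 6, 9, 11]
j=3: data[3]=11 ≤ 11 → i=2, swap data[2],data[3] → [9, 8, 11, 12, 8, 11, 12, 8, 6, 9, 11]
j=4: data[4]=8 ≤ 11 → i=3, swap data[3],data[4] → [9, 8, 11, 8, 12, 11, 12, 8, 6, 9, 11]
j=5: data[5]=11 ≤ 11 → i=4, swap data[4],data[5] → [9, 8, 11, 8, 11, 12, 12, 8, 6, 9, 11]
j=6: data[6]=12 > 11 → no swap
j=7: data[7]=8 ≤ 11 → i=5, swap data[5],data[7] → [9, 8, 11, 8, 11, 8, 12, 12, 6, 9, 11]
j=8: data[8]=6 ≤ 11 → i=6, swap data[6],data[8] → [9, 8, 11, 8, 11, 8, 6, 12, 12, 9, 11]
j=9: data[9]=9 ≤ 11 → i=7, swap data[7],data[9] → [9, 8, 11, 8, 11, 8, 6, 9, 12, 12, 11]
final swap data[8],data[10] → [9, 8, 11, 8, 11, 8, 6, 9, 11, 12, 12]; return 8
p = 8; k-1 = 8 == 8 ⇒ pivot

8; pivot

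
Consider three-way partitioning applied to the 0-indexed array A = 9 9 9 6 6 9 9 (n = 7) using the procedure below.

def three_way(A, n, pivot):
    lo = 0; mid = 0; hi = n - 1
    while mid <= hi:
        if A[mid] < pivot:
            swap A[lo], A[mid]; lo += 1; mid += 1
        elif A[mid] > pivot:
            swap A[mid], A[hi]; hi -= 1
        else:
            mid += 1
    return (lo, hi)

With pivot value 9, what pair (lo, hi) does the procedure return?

pivot = 9; lo=0, mid=0, hi=6
A[mid]=9=9: mid=1
A[mid]=9=9: mid=2
A[mid]=9=9: mid=3
A[mid]=6<9: swap A[0],A[3]; lo=1,mid=4 → 6 9 9 9 6 9 9
A[mid]=6<9: swap A[1],A[4]; lo=2,mid=5 → 6 6 9 9 9 9 9
A[mid]=9=9: mid=6
A[mid]=9=9: mid=7
end: lo=2, hi=6; A = 6 6 9 9 9 9 9

(2, 6)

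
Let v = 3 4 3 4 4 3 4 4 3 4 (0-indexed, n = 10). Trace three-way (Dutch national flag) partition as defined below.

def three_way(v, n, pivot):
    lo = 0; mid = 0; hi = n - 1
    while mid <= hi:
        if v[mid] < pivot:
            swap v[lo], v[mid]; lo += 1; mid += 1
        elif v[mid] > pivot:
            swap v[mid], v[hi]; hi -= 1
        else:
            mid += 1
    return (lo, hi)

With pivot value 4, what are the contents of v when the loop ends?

pivot = 4; lo=0, mid=0, hi=9
v[mid]=3<4: swap v[0],v[0]; lo=1,mid=1 → 3 4 3 4 4 3 4 4 3 4
v[mid]=4=4: mid=2
v[mid]=3<4: swap v[1],v[2]; lo=2,mid=3 → 3 3 4 4 4 3 4 4 3 4
v[mid]=4=4: mid=4
v[mid]=4=4: mid=5
v[mid]=3<4: swap v[2],v[5]; lo=3,mid=6 → 3 3 3 4 4 4 4 4 3 4
v[mid]=4=4: mid=7
v[mid]=4=4: mid=8
v[mid]=3<4: swap v[3],v[8]; lo=4,mid=9 → 3 3 3 3 4 4 4 4 4 4
v[mid]=4=4: mid=10
end: lo=4, hi=9; v = 3 3 3 3 4 4 4 4 4 4

3 3 3 3 4 4 4 4 4 4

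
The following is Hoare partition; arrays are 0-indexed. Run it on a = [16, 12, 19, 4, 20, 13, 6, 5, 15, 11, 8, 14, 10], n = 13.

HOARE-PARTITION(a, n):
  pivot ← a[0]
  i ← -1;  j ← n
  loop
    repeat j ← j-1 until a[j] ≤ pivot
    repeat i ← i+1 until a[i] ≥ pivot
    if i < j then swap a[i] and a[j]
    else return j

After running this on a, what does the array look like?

[10, 12, 14, 4, 8, 13, 6, 5, 15, 11, 20, 19, 16]

pivot = a[0] = 16; i = -1, j = 13
j→12 (a[12]=10≤16), i→0 (a[0]=16≥16); i<j, swap → [10, 12, 19, 4, 20, 13, 6, 5, 15, 11, 8, 14, 16]
j→11 (a[11]=14≤16), i→2 (a[2]=19≥16); i<j, swap → [10, 12, 14, 4, 20, 13, 6, 5, 15, 11, 8, 19, 16]
j→10 (a[10]=8≤16), i→4 (a[4]=20≥16); i<j, swap → [10, 12, 14, 4, 8, 13, 6, 5, 15, 11, 20, 19, 16]
j→9, i→10; i≥j, return j=9. a = [10, 12, 14, 4, 8, 13, 6, 5, 15, 11, 20, 19, 16]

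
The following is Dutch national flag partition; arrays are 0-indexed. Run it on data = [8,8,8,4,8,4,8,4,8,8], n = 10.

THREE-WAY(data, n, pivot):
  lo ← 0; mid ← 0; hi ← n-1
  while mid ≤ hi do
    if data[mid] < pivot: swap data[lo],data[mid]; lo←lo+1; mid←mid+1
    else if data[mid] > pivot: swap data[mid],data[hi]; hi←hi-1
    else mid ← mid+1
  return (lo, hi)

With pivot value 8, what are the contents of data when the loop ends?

pivot = 8; lo=0, mid=0, hi=9
data[mid]=8=8: mid=1
data[mid]=8=8: mid=2
data[mid]=8=8: mid=3
data[mid]=4<8: swap data[0],data[3]; lo=1,mid=4 → [4,8,8,8,8,4,8,4,8,8]
data[mid]=8=8: mid=5
data[mid]=4<8: swap data[1],data[5]; lo=2,mid=6 → [4,4,8,8,8,8,8,4,8,8]
data[mid]=8=8: mid=7
data[mid]=4<8: swap data[2],data[7]; lo=3,mid=8 → [4,4,4,8,8,8,8,8,8,8]
data[mid]=8=8: mid=9
data[mid]=8=8: mid=10
end: lo=3, hi=9; data = [4,4,4,8,8,8,8,8,8,8]

[4,4,4,8,8,8,8,8,8,8]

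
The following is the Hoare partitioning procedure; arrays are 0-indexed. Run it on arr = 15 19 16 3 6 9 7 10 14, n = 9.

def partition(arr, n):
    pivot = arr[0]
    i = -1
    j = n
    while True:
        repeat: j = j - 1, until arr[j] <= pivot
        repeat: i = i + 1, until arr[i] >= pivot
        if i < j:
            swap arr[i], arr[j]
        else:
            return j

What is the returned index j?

pivot=15
j stops at 8 (14), i stops at 0 (15); swap ⇒ 14 19 16 3 6 9 7 10 15
j stops at 7 (10), i stops at 1 (19); swap ⇒ 14 10 16 3 6 9 7 19 15
j stops at 6 (7), i stops at 2 (16); swap ⇒ 14 10 7 3 6 9 16 19 15
j stops at 5, i stops at 6; i≥j ⇒ return 5. arr=14 10 7 3 6 9 16 19 15

5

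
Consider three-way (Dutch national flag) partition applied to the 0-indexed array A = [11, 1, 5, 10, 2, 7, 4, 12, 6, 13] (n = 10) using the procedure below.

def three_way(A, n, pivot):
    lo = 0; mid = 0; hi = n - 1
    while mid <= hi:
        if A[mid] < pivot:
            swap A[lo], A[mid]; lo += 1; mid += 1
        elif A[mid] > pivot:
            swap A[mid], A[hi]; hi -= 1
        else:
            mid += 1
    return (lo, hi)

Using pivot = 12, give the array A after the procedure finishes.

[11, 1, 5, 10, 2, 7, 4, 6, 12, 13]

pivot = 12; lo=0, mid=0, hi=9
A[mid]=11<12: swap A[0],A[0]; lo=1,mid=1 → [11, 1, 5, 10, 2, 7, 4, 12, 6, 13]
A[mid]=1<12: swap A[1],A[1]; lo=2,mid=2 → [11, 1, 5, 10, 2, 7, 4, 12, 6, 13]
A[mid]=5<12: swap A[2],A[2]; lo=3,mid=3 → [11, 1, 5, 10, 2, 7, 4, 12, 6, 13]
A[mid]=10<12: swap A[3],A[3]; lo=4,mid=4 → [11, 1, 5, 10, 2, 7, 4, 12, 6, 13]
A[mid]=2<12: swap A[4],A[4]; lo=5,mid=5 → [11, 1, 5, 10, 2, 7, 4, 12, 6, 13]
A[mid]=7<12: swap A[5],A[5]; lo=6,mid=6 → [11, 1, 5, 10, 2, 7, 4, 12, 6, 13]
A[mid]=4<12: swap A[6],A[6]; lo=7,mid=7 → [11, 1, 5, 10, 2, 7, 4, 12, 6, 13]
A[mid]=12=12: mid=8
A[mid]=6<12: swap A[7],A[8]; lo=8,mid=9 → [11, 1, 5, 10, 2, 7, 4, 6, 12, 13]
A[mid]=13>12: swap A[9],A[9]; hi=8 → [11, 1, 5, 10, 2, 7, 4, 6, 12, 13]
end: lo=8, hi=8; A = [11, 1, 5, 10, 2, 7, 4, 6, 12, 13]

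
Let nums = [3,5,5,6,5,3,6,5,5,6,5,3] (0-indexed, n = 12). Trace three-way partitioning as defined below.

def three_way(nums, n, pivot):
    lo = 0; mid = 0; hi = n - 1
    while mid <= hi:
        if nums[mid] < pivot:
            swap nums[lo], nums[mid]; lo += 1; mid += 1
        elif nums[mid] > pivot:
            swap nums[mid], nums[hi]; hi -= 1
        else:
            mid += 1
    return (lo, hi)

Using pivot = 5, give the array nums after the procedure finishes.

lo=0 mid=0 hi=11
3<5: swap(0,0), lo=1 mid=1 ⇒ [3,5,5,6,5,3,6,5,5,6,5,3]
5=5: mid=2
5=5: mid=3
6>5: swap(3,11), hi=10 ⇒ [3,5,5,3,5,3,6,5,5,6,5,6]
3<5: swap(1,3), lo=2 mid=4 ⇒ [3,3,5,5,5,3,6,5,5,6,5,6]
5=5: mid=5
3<5: swap(2,5), lo=3 mid=6 ⇒ [3,3,3,5,5,5,6,5,5,6,5,6]
6>5: swap(6,10), hi=9 ⇒ [3,3,3,5,5,5,5,5,5,6,6,6]
5=5: mid=7
5=5: mid=8
5=5: mid=9
6>5: swap(9,9), hi=8 ⇒ [3,3,3,5,5,5,5,5,5,6,6,6]
done. lo=3 hi=8; nums=[3,3,3,5,5,5,5,5,5,6,6,6]

[3,3,3,5,5,5,5,5,5,6,6,6]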